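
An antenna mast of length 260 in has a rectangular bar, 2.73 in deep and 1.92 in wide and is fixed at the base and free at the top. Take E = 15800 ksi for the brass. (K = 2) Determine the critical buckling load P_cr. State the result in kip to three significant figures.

Buckling occurs about the weak axis: I_min = h·b³/12 with b = 1.92 in (the shorter side).
I_min = 2.73×1.92³/12 = 1.610 in⁴
Effective length L_e = K·L = 2 × 260 = 520.0 in
P_cr = π²EI / L_e² = π² × 15800×10³ × 1.610 / 520.0² = 928.6 lb

P_cr ≈ 0.929 kip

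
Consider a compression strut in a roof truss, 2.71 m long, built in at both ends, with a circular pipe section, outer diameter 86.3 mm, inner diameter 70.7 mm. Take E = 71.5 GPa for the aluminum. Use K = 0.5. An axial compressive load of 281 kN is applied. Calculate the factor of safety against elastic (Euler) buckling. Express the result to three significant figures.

n ≈ 2.05

d_o = 86.3 mm, d_i = 70.7 mm
I = π(d_o⁴ − d_i⁴)/64 = π(86.3⁴ − 70.70⁴)/64 = 1.496×10^6 mm⁴
I = 1.496×10^6 mm⁴ = 1.496×10^-6 m⁴
Effective length L_e = K·L = 0.5 × 2.71 = 1.355 m
P_cr = π²EI / L_e² = π² × 71.5×10⁹ × 1.496×10^-6 / 1.355² = 5.751×10^5 N
Factor of safety n = P_cr / P = 575.12 / 281 = 2.05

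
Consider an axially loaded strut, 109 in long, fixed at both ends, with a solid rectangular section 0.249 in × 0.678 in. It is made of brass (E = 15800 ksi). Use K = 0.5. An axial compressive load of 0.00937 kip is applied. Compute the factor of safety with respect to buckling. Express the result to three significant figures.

Buckling occurs about the weak axis: I_min = h·b³/12 with b = 0.249 in (the shorter side).
I_min = 0.678×0.249³/12 = 8.723×10^-4 in⁴
Effective length L_e = K·L = 0.5 × 109 = 54.50 in
P_cr = π²EI / L_e² = π² × 15800×10³ × 8.723×10^-4 / 54.50² = 45.79 lb
Factor of safety n = P_cr / P = 0.045794 / 0.00937 = 4.89

n ≈ 4.89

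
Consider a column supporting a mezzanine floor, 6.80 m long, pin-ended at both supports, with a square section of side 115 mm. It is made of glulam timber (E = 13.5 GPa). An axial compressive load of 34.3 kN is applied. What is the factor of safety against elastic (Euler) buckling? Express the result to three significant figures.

n ≈ 1.22

I = a⁴/12 = 115⁴/12 = 1.458×10^7 mm⁴
I = 1.458×10^7 mm⁴ = 1.458×10^-5 m⁴
Effective length L_e = K·L = 1 × 6.80 = 6.800 m
P_cr = π²EI / L_e² = π² × 13.5×10⁹ × 1.458×10^-5 / 6.800² = 4.200×10^4 N
Factor of safety n = P_cr / P = 41.998 / 34.3 = 1.22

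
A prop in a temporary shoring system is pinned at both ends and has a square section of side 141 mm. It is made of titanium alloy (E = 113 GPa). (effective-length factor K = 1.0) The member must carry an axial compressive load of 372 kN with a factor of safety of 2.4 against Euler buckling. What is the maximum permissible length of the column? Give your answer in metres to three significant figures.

L_max ≈ 6.41 m

I = a⁴/12 = 141⁴/12 = 3.294×10^7 mm⁴
I = 3.294×10^-5 m⁴
Required critical load P_cr = n·P = 2.4 × 372 = 892.8 kN = 8.928×10^5 N
From P_cr = π²EI/(K·L)²:  L = (1/K)·√(π²EI/P_cr) = (1/1)·√(π²×1.13×10^11×3.294×10^-5/8.928×10^5)
L = 6.41 m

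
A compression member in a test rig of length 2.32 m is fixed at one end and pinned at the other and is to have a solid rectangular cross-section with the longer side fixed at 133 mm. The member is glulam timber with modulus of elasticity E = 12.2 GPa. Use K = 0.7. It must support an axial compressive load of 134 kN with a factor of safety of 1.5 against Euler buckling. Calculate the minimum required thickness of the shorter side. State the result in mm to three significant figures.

b ≈ 73.5 mm

Required P_cr = n·P = 1.5 × 134 = 201.0 kN
L_e = K·L = 0.7 × 2.32 = 1.624 m
Required I = P_cr·L_e²/(π²E) = 2.010×10^5 × 1.624² / (π² × 1.22×10^10) = 4.403×10^-6 m⁴
I_req = 4.403×10^6 mm⁴
Rectangle, weak axis: I_min = h·b³/12 with h = 133 mm fixed  ⇒  b = (12I/h)^(1/3) = 73.5 mm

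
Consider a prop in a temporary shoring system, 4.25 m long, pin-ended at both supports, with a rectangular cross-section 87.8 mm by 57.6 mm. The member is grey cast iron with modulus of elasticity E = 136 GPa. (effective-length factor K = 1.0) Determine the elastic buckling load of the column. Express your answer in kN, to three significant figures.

P_cr ≈ 104 kN

Buckling occurs about the weak axis: I_min = h·b³/12 with b = 57.6 mm (the shorter side).
I_min = 87.8×57.6³/12 = 1.398×10^6 mm⁴
I = 1.398×10^6 mm⁴ = 1.398×10^-6 m⁴
Effective length L_e = K·L = 1 × 4.25 = 4.250 m
P_cr = π²EI / L_e² = π² × 136×10⁹ × 1.398×10^-6 / 4.250² = 1.039×10^5 N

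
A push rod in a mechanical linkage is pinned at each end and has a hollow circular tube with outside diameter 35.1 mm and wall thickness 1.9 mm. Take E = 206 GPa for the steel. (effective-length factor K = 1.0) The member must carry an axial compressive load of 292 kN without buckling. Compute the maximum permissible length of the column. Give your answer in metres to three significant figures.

L_max ≈ 0.437 m

Inner diameter d_i = 35.1 − 2×1.9 = 31.30 mm
I = π(d_o⁴ − d_i⁴)/64 = π(35.1⁴ − 31.30⁴)/64 = 2.739×10^4 mm⁴
I = 2.739×10^-8 m⁴
At the buckling limit P_cr = P = 2.920×10^5 N
From P_cr = π²EI/(K·L)²:  L = (1/K)·√(π²EI/P_cr) = (1/1)·√(π²×2.06×10^11×2.739×10^-8/2.920×10^5)
L = 0.437 m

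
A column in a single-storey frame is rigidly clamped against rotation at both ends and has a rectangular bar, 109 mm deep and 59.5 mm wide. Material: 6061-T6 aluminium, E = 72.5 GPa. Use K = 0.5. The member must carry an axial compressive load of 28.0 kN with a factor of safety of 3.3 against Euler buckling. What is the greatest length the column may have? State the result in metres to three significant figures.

Buckling occurs about the weak axis: I_min = h·b³/12 with b = 59.5 mm (the shorter side).
I_min = 109×59.5³/12 = 1.913×10^6 mm⁴
I = 1.913×10^-6 m⁴
Required critical load P_cr = n·P = 3.3 × 28.0 = 92.40 kN = 9.240×10^4 N
From P_cr = π²EI/(K·L)²:  L = (1/K)·√(π²EI/P_cr) = (1/0.5)·√(π²×7.25×10^10×1.913×10^-6/9.240×10^4)
L = 7.70 m

L_max ≈ 7.70 m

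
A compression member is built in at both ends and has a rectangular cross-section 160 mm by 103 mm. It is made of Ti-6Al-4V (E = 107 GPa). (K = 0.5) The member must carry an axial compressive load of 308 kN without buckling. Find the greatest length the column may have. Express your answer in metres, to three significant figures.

Buckling occurs about the weak axis: I_min = h·b³/12 with b = 103 mm (the shorter side).
I_min = 160×103³/12 = 1.457×10^7 mm⁴
I = 1.457×10^-5 m⁴
At the buckling limit P_cr = P = 3.080×10^5 N
From P_cr = π²EI/(K·L)²:  L = (1/K)·√(π²EI/P_cr) = (1/0.5)·√(π²×1.07×10^11×1.457×10^-5/3.080×10^5)
L = 14.1 m

L_max ≈ 14.1 m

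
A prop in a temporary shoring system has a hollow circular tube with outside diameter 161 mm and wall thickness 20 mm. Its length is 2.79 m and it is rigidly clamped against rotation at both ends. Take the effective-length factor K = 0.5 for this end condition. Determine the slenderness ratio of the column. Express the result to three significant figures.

λ ≈ 27.7

Inner diameter d_i = 161 − 2×20 = 121.0 mm
I = π(d_o⁴ − d_i⁴)/64 = π(161⁴ − 121.0⁴)/64 = 2.246×10^7 mm⁴
A = 8.859×10^3 mm²;  r_min = √(I/A) = √(2.246×10^7/8.859×10^3) = 50.35 mm
L_e = K·L = 0.5 × 2.79 m = 1.395 m = 1395.0 mm
λ = L_e / r_min = 1395.0 / 50.35 = 27.7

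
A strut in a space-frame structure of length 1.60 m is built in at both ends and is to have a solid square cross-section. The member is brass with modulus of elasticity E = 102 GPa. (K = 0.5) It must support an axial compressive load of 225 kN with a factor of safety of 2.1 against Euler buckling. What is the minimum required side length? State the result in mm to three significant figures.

a ≈ 43.6 mm

Required P_cr = n·P = 2.1 × 225 = 472.5 kN
L_e = K·L = 0.5 × 1.60 = 0.8000 m
Required I = P_cr·L_e²/(π²E) = 4.725×10^5 × 0.8000² / (π² × 1.02×10^11) = 3.004×10^-7 m⁴
I_req = 3.004×10^5 mm⁴
Solid square: I = a⁴/12  ⇒  a = (12I)^(1/4) = (12×3.004×10^5)^(1/4) = 43.6 mm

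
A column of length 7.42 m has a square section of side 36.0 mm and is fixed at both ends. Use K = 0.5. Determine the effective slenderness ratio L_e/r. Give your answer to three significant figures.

I = a⁴/12 = 36.0⁴/12 = 1.400×10^5 mm⁴
A = 1.296×10^3 mm²;  r_min = √(I/A) = √(1.400×10^5/1.296×10^3) = 10.39 mm
L_e = K·L = 0.5 × 7.42 m = 3.710 m = 3710.0 mm
λ = L_e / r_min = 3710.0 / 10.39 = 357

λ ≈ 357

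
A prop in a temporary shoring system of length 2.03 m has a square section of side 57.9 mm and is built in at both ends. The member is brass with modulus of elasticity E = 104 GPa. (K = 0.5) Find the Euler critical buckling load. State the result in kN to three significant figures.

I = a⁴/12 = 57.9⁴/12 = 9.366×10^5 mm⁴
I = 9.366×10^5 mm⁴ = 9.366×10^-7 m⁴
Effective length L_e = K·L = 0.5 × 2.03 = 1.015 m
P_cr = π²EI / L_e² = π² × 104×10⁹ × 9.366×10^-7 / 1.015² = 9.331×10^5 N

P_cr ≈ 933 kN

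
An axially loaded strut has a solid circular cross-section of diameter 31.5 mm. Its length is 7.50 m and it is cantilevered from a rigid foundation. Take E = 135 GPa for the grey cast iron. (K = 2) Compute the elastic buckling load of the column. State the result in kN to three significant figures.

P_cr ≈ 0.286 kN

I = πd⁴/64 = π×31.5⁴/64 = 4.833×10^4 mm⁴
I = 4.833×10^4 mm⁴ = 4.833×10^-8 m⁴
Effective length L_e = K·L = 2 × 7.50 = 15.00 m
P_cr = π²EI / L_e² = π² × 135×10⁹ × 4.833×10^-8 / 15.00² = 286.2 N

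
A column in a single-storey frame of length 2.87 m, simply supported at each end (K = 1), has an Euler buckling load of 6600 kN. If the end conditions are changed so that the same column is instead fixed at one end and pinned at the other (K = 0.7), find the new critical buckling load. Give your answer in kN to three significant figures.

P_cr ≈ 13500 kN

P_cr ∝ 1/K², so P_cr,new = P_cr,old × (K_old/K_new)² = 6600 × (1/0.7)²
= 6600 × 2.041 = 13500 kN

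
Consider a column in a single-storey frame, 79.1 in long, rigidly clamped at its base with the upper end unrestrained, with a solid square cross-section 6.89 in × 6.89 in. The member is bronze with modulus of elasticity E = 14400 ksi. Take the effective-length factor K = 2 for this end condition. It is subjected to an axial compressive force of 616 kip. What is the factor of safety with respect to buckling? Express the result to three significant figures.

n ≈ 1.73

I = a⁴/12 = 6.89⁴/12 = 187.8 in⁴
Effective length L_e = K·L = 2 × 79.1 = 158.2 in
P_cr = π²EI / L_e² = π² × 14400×10³ × 187.8 / 158.2² = 1.066×10^6 lb
Factor of safety n = P_cr / P = 1066.5 / 616 = 1.73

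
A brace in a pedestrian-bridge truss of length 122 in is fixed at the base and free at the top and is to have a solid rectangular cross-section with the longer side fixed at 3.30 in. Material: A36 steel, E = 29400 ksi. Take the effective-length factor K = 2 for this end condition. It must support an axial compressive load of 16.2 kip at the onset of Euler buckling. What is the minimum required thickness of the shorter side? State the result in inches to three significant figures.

L_e = K·L = 2 × 122 = 244.0 in
Required I = P_cr·L_e²/(π²E) = 1.620×10^4 × 244.0² / (π² × 2.94×10^7) = 3.324 in⁴
Rectangle, weak axis: I_min = h·b³/12 with h = 3.30 in fixed  ⇒  b = (12I/h)^(1/3) = 2.29 in

b ≈ 2.29 in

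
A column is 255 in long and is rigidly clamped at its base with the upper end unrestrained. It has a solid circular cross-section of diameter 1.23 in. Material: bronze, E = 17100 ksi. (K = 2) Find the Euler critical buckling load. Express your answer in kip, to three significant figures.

P_cr ≈ 0.0729 kip

I = πd⁴/64 = π×1.23⁴/64 = 0.1124 in⁴
Effective length L_e = K·L = 2 × 255 = 510.0 in
P_cr = π²EI / L_e² = π² × 17100×10³ × 0.1124 / 510.0² = 72.90 lb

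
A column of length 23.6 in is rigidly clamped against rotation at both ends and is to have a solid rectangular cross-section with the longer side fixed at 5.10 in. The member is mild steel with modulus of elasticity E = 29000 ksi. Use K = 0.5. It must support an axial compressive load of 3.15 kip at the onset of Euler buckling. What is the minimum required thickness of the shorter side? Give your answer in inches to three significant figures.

L_e = K·L = 0.5 × 23.6 = 11.80 in
Required I = P_cr·L_e²/(π²E) = 3.150×10^3 × 11.80² / (π² × 2.90×10^7) = 1.532×10^-3 in⁴
Rectangle, weak axis: I_min = h·b³/12 with h = 5.10 in fixed  ⇒  b = (12I/h)^(1/3) = 0.153 in

b ≈ 0.153 in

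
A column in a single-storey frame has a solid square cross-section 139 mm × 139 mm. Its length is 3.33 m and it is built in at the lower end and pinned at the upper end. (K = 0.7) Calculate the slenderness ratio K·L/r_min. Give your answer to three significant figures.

I = a⁴/12 = 139⁴/12 = 3.111×10^7 mm⁴
A = 1.932×10^4 mm²;  r_min = √(I/A) = √(3.111×10^7/1.932×10^4) = 40.13 mm
L_e = K·L = 0.7 × 3.33 m = 2.331 m = 2331.0 mm
λ = L_e / r_min = 2331.0 / 40.13 = 58.1

λ ≈ 58.1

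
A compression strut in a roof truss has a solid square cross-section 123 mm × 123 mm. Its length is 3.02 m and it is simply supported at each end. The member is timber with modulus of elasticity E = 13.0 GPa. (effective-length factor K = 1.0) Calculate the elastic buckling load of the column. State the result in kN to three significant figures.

I = a⁴/12 = 123⁴/12 = 1.907×10^7 mm⁴
I = 1.907×10^7 mm⁴ = 1.907×10^-5 m⁴
Effective length L_e = K·L = 1 × 3.02 = 3.020 m
P_cr = π²EI / L_e² = π² × 13.0×10⁹ × 1.907×10^-5 / 3.020² = 2.683×10^5 N

P_cr ≈ 268 kN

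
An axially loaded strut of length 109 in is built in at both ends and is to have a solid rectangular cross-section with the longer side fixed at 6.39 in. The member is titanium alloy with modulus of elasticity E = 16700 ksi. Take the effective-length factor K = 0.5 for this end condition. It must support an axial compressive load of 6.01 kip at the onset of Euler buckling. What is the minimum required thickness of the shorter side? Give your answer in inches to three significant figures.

b ≈ 0.588 in

L_e = K·L = 0.5 × 109 = 54.50 in
Required I = P_cr·L_e²/(π²E) = 6.010×10^3 × 54.50² / (π² × 1.67×10^7) = 0.1083 in⁴
Rectangle, weak axis: I_min = h·b³/12 with h = 6.39 in fixed  ⇒  b = (12I/h)^(1/3) = 0.588 in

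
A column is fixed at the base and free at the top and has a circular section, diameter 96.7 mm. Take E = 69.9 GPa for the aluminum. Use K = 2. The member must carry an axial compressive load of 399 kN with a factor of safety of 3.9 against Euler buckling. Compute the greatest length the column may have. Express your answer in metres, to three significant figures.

I = πd⁴/64 = π×96.7⁴/64 = 4.292×10^6 mm⁴
I = 4.292×10^-6 m⁴
Required critical load P_cr = n·P = 3.9 × 399 = 1556 kN = 1.556×10^6 N
From P_cr = π²EI/(K·L)²:  L = (1/K)·√(π²EI/P_cr) = (1/2)·√(π²×6.99×10^10×4.292×10^-6/1.556×10^6)
L = 0.690 m

L_max ≈ 0.690 m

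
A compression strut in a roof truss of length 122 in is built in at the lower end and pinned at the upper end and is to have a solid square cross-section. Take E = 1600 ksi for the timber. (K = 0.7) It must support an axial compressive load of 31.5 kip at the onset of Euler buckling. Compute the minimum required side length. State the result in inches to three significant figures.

a ≈ 3.63 in

L_e = K·L = 0.7 × 122 = 85.40 in
Required I = P_cr·L_e²/(π²E) = 3.150×10^4 × 85.40² / (π² × 1.60×10^6) = 14.55 in⁴
Solid square: I = a⁴/12  ⇒  a = (12I)^(1/4) = (12×14.55)^(1/4) = 3.63 in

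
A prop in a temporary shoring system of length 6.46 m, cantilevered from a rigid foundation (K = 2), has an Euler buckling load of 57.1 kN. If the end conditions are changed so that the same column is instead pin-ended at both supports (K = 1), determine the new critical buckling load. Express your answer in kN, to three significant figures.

P_cr ∝ 1/K², so P_cr,new = P_cr,old × (K_old/K_new)² = 57.1 × (2/1)²
= 57.1 × 4.000 = 228 kN

P_cr ≈ 228 kN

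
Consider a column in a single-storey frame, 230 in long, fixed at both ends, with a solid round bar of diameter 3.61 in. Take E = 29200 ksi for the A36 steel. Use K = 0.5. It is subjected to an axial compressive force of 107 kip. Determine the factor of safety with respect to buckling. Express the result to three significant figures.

I = πd⁴/64 = π×3.61⁴/64 = 8.337 in⁴
Effective length L_e = K·L = 0.5 × 230 = 115.0 in
P_cr = π²EI / L_e² = π² × 29200×10³ × 8.337 / 115.0² = 1.817×10^5 lb
Factor of safety n = P_cr / P = 181.67 / 107 = 1.70

n ≈ 1.70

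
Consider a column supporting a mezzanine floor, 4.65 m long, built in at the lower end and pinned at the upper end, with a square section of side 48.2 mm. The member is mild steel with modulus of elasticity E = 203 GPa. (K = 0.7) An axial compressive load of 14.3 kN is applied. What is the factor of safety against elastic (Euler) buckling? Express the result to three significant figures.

n ≈ 5.95

I = a⁴/12 = 48.2⁴/12 = 4.498×10^5 mm⁴
I = 4.498×10^5 mm⁴ = 4.498×10^-7 m⁴
Effective length L_e = K·L = 0.7 × 4.65 = 3.255 m
P_cr = π²EI / L_e² = π² × 203×10⁹ × 4.498×10^-7 / 3.255² = 8.506×10^4 N
Factor of safety n = P_cr / P = 85.055 / 14.3 = 5.95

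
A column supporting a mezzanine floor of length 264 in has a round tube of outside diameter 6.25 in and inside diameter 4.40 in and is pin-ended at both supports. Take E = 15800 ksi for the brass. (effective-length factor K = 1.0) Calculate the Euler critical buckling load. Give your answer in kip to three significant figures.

d_o = 6.25 in, d_i = 4.40 in
I = π(d_o⁴ − d_i⁴)/64 = π(6.25⁴ − 4.400⁴)/64 = 56.50 in⁴
Effective length L_e = K·L = 1 × 264 = 264.0 in
P_cr = π²EI / L_e² = π² × 15800×10³ × 56.50 / 264.0² = 1.264×10^5 lb

P_cr ≈ 126 kip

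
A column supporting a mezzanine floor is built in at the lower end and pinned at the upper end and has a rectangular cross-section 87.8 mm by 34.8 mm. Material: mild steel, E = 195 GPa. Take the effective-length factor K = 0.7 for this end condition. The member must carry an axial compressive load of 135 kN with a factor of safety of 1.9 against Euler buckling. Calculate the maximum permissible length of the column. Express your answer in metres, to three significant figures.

Buckling occurs about the weak axis: I_min = h·b³/12 with b = 34.8 mm (the shorter side).
I_min = 87.8×34.8³/12 = 3.084×10^5 mm⁴
I = 3.084×10^-7 m⁴
Required critical load P_cr = n·P = 1.9 × 135 = 256.5 kN = 2.565×10^5 N
From P_cr = π²EI/(K·L)²:  L = (1/K)·√(π²EI/P_cr) = (1/0.7)·√(π²×1.95×10^11×3.084×10^-7/2.565×10^5)
L = 2.17 m

L_max ≈ 2.17 m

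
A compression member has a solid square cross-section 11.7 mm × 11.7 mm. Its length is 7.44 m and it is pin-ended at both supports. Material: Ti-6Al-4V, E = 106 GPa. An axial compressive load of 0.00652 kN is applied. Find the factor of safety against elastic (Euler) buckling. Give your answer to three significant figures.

I = a⁴/12 = 11.7⁴/12 = 1.562×10^3 mm⁴
I = 1.562×10^3 mm⁴ = 1.562×10^-9 m⁴
Effective length L_e = K·L = 1 × 7.44 = 7.440 m
P_cr = π²EI / L_e² = π² × 106×10⁹ × 1.562×10^-9 / 7.440² = 29.51 N
Factor of safety n = P_cr / P = 0.029514 / 0.00652 = 4.53

n ≈ 4.53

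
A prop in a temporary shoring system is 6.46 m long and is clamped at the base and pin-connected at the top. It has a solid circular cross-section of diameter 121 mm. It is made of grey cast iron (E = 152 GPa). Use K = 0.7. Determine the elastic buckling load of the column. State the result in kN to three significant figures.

I = πd⁴/64 = π×121⁴/64 = 1.052×10^7 mm⁴
I = 1.052×10^7 mm⁴ = 1.052×10^-5 m⁴
Effective length L_e = K·L = 0.7 × 6.46 = 4.522 m
P_cr = π²EI / L_e² = π² × 152×10⁹ × 1.052×10^-5 / 4.522² = 7.720×10^5 N

P_cr ≈ 772 kN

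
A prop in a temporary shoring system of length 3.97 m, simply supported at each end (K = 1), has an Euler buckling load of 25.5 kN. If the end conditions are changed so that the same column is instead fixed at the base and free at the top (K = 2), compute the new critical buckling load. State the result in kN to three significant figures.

P_cr ∝ 1/K², so P_cr,new = P_cr,old × (K_old/K_new)² = 25.5 × (1/2)²
= 25.5 × 0.2500 = 6.38 kN

P_cr ≈ 6.38 kN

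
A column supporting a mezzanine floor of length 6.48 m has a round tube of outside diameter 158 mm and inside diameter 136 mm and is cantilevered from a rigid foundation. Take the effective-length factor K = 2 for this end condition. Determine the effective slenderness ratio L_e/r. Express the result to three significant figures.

d_o = 158 mm, d_i = 136 mm
I = π(d_o⁴ − d_i⁴)/64 = π(158⁴ − 136.0⁴)/64 = 1.380×10^7 mm⁴
A = 5.080×10^3 mm²;  r_min = √(I/A) = √(1.380×10^7/5.080×10^3) = 52.12 mm
L_e = K·L = 2 × 6.48 m = 12.96 m = 12960 mm
λ = L_e / r_min = 12960 / 52.12 = 249

λ ≈ 249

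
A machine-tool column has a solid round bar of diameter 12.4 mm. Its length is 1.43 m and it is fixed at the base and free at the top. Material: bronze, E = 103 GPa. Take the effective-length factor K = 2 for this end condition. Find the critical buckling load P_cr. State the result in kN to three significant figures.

I = πd⁴/64 = π×12.4⁴/64 = 1.161×10^3 mm⁴
I = 1.161×10^3 mm⁴ = 1.161×10^-9 m⁴
Effective length L_e = K·L = 2 × 1.43 = 2.860 m
P_cr = π²EI / L_e² = π² × 103×10⁹ × 1.161×10^-9 / 2.860² = 144.2 N

P_cr ≈ 0.144 kN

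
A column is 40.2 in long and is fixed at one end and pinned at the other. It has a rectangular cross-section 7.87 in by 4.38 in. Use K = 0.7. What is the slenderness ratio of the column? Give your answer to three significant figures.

For a rectangle r_min = b/√12 = 4.38/√12 = 1.264 in
L_e = K·L = 0.7 × 40.2 = 28.14 in
λ = L_e / r_min = 28.140 / 1.264 = 22.3

λ ≈ 22.3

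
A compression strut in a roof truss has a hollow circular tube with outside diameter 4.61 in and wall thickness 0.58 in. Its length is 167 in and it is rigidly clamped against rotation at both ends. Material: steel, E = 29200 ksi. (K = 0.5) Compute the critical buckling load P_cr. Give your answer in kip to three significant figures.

Inner diameter d_i = 4.61 − 2×0.58 = 3.450 in
I = π(d_o⁴ − d_i⁴)/64 = π(4.61⁴ − 3.450⁴)/64 = 15.22 in⁴
Effective length L_e = K·L = 0.5 × 167 = 83.50 in
P_cr = π²EI / L_e² = π² × 29200×10³ × 15.22 / 83.50² = 6.290×10^5 lb

P_cr ≈ 629 kip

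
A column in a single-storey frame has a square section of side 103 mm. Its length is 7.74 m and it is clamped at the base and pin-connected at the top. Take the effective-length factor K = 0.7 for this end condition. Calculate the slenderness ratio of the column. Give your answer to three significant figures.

λ ≈ 182

For a square r = a/√12 = 103/√12 = 29.73 mm
L_e = K·L = 0.7 × 7.74 m = 5.418 m = 5418.0 mm
λ = L_e / r_min = 5418.0 / 29.73 = 182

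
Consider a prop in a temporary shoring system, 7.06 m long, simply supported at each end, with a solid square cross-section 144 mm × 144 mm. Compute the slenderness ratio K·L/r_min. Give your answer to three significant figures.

λ ≈ 170

I = a⁴/12 = 144⁴/12 = 3.583×10^7 mm⁴
A = 2.074×10^4 mm²;  r_min = √(I/A) = √(3.583×10^7/2.074×10^4) = 41.57 mm
L_e = K·L = 1 × 7.06 m = 7.060 m = 7060.0 mm
λ = L_e / r_min = 7060.0 / 41.57 = 170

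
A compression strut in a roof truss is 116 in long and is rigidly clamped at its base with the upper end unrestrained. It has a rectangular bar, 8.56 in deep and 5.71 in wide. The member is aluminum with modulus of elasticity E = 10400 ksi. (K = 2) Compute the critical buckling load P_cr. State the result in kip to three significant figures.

P_cr ≈ 253 kip

Buckling occurs about the weak axis: I_min = h·b³/12 with b = 5.71 in (the shorter side).
I_min = 8.56×5.71³/12 = 132.8 in⁴
Effective length L_e = K·L = 2 × 116 = 232.0 in
P_cr = π²EI / L_e² = π² × 10400×10³ × 132.8 / 232.0² = 2.533×10^5 lb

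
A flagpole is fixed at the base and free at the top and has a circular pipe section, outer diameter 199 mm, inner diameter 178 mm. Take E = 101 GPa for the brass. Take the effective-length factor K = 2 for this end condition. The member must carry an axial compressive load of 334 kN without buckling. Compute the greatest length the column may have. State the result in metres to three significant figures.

d_o = 199 mm, d_i = 178 mm
I = π(d_o⁴ − d_i⁴)/64 = π(199⁴ − 178.0⁴)/64 = 2.770×10^7 mm⁴
I = 2.770×10^-5 m⁴
At the buckling limit P_cr = P = 3.340×10^5 N
From P_cr = π²EI/(K·L)²:  L = (1/K)·√(π²EI/P_cr) = (1/2)·√(π²×1.01×10^11×2.770×10^-5/3.340×10^5)
L = 4.55 m

L_max ≈ 4.55 m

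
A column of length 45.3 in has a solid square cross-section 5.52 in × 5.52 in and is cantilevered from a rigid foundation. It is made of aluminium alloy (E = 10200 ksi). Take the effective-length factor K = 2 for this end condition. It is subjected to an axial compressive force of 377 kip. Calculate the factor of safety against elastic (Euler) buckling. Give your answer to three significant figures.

I = a⁴/12 = 5.52⁴/12 = 77.37 in⁴
Effective length L_e = K·L = 2 × 45.3 = 90.60 in
P_cr = π²EI / L_e² = π² × 10200×10³ × 77.37 / 90.60² = 9.489×10^5 lb
Factor of safety n = P_cr / P = 948.90 / 377 = 2.52

n ≈ 2.52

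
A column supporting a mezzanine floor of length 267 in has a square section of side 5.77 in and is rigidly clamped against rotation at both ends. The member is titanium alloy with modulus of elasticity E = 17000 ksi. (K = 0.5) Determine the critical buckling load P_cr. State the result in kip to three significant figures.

I = a⁴/12 = 5.77⁴/12 = 92.37 in⁴
Effective length L_e = K·L = 0.5 × 267 = 133.5 in
P_cr = π²EI / L_e² = π² × 17000×10³ × 92.37 / 133.5² = 8.696×10^5 lb

P_cr ≈ 870 kip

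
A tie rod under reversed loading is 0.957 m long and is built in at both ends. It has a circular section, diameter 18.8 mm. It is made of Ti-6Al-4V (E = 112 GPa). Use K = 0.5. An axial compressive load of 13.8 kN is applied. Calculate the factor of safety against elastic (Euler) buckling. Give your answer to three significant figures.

n ≈ 2.15

I = πd⁴/64 = π×18.8⁴/64 = 6.132×10^3 mm⁴
I = 6.132×10^3 mm⁴ = 6.132×10^-9 m⁴
Effective length L_e = K·L = 0.5 × 0.957 = 0.4785 m
P_cr = π²EI / L_e² = π² × 112×10⁹ × 6.132×10^-9 / 0.4785² = 2.960×10^4 N
Factor of safety n = P_cr / P = 29.604 / 13.8 = 2.15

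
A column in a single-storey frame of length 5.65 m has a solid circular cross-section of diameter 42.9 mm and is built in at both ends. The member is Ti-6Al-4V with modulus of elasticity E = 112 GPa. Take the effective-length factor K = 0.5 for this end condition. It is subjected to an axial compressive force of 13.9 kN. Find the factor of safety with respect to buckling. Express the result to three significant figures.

n ≈ 1.66

I = πd⁴/64 = π×42.9⁴/64 = 1.663×10^5 mm⁴
I = 1.663×10^5 mm⁴ = 1.663×10^-7 m⁴
Effective length L_e = K·L = 0.5 × 5.65 = 2.825 m
P_cr = π²EI / L_e² = π² × 112×10⁹ × 1.663×10^-7 / 2.825² = 2.303×10^4 N
Factor of safety n = P_cr / P = 23.029 / 13.9 = 1.66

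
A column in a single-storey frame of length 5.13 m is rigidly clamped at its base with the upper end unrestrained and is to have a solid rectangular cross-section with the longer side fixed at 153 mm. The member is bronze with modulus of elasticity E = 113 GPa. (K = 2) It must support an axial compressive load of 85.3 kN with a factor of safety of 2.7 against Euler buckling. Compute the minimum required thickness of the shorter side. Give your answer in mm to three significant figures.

Required P_cr = n·P = 2.7 × 85.3 = 230.3 kN
L_e = K·L = 2 × 5.13 = 10.26 m
Required I = P_cr·L_e²/(π²E) = 2.303×10^5 × 10.26² / (π² × 1.13×10^11) = 2.174×10^-5 m⁴
I_req = 2.174×10^7 mm⁴
Rectangle, weak axis: I_min = h·b³/12 with h = 153 mm fixed  ⇒  b = (12I/h)^(1/3) = 119 mm

b ≈ 119 mm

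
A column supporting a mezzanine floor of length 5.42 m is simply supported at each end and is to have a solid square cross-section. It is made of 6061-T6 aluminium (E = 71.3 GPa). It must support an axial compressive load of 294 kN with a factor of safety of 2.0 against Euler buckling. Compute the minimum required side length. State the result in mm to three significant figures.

a ≈ 131 mm

Required P_cr = n·P = 2.0 × 294 = 588.0 kN
L_e = K·L = 1 × 5.42 = 5.420 m
Required I = P_cr·L_e²/(π²E) = 5.880×10^5 × 5.420² / (π² × 7.13×10^10) = 2.455×10^-5 m⁴
I_req = 2.455×10^7 mm⁴
Solid square: I = a⁴/12  ⇒  a = (12I)^(1/4) = (12×2.455×10^7)^(1/4) = 131 mm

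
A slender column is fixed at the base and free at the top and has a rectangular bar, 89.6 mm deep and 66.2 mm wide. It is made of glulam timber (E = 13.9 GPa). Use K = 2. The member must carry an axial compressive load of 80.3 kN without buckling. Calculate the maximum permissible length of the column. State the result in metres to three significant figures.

Buckling occurs about the weak axis: I_min = h·b³/12 with b = 66.2 mm (the shorter side).
I_min = 89.6×66.2³/12 = 2.166×10^6 mm⁴
I = 2.166×10^-6 m⁴
At the buckling limit P_cr = P = 8.030×10^4 N
From P_cr = π²EI/(K·L)²:  L = (1/K)·√(π²EI/P_cr) = (1/2)·√(π²×1.39×10^10×2.166×10^-6/8.030×10^4)
L = 0.962 m

L_max ≈ 0.962 m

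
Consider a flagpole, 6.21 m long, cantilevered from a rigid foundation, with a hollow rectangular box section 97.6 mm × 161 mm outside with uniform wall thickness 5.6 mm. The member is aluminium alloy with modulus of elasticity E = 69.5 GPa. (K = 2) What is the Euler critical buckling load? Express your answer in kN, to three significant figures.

P_cr ≈ 19.7 kN

Inner dimensions: h_i = 161 − 2×5.6 = 149.8 mm, b_i = 97.6 − 2×5.6 = 86.40 mm
Weak-axis I_min = (h_o·b_o³ − h_i·b_i³)/12 with b_o = 97.6, b_i = 86.40 mm (shorter outer/inner sides).
I_min = (161×97.6³ − 149.8×86.40³)/12 = 4.422×10^6 mm⁴
I = 4.422×10^6 mm⁴ = 4.422×10^-6 m⁴
Effective length L_e = K·L = 2 × 6.21 = 12.42 m
P_cr = π²EI / L_e² = π² × 69.5×10⁹ × 4.422×10^-6 / 12.42² = 1.966×10^4 N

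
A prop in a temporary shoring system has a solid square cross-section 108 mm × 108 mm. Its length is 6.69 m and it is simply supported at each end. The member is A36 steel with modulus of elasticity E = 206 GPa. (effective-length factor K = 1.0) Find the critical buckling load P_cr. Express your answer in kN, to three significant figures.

I = a⁴/12 = 108⁴/12 = 1.134×10^7 mm⁴
I = 1.134×10^7 mm⁴ = 1.134×10^-5 m⁴
Effective length L_e = K·L = 1 × 6.69 = 6.690 m
P_cr = π²EI / L_e² = π² × 206×10⁹ × 1.134×10^-5 / 6.690² = 5.150×10^5 N

P_cr ≈ 515 kN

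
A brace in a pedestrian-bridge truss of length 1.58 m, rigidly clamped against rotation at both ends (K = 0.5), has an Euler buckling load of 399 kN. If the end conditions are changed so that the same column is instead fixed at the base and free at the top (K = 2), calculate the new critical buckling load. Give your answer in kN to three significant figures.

P_cr ∝ 1/K², so P_cr,new = P_cr,old × (K_old/K_new)² = 399 × (0.5/2)²
= 399 × 0.06250 = 24.9 kN

P_cr ≈ 24.9 kN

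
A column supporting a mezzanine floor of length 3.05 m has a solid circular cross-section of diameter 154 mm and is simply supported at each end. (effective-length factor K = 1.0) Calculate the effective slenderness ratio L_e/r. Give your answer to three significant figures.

I = πd⁴/64 = π×154⁴/64 = 2.761×10^7 mm⁴
A = 1.863×10^4 mm²;  r_min = √(I/A) = √(2.761×10^7/1.863×10^4) = 38.50 mm
L_e = K·L = 1 × 3.05 m = 3.050 m = 3050.0 mm
λ = L_e / r_min = 3050.0 / 38.50 = 79.2

λ ≈ 79.2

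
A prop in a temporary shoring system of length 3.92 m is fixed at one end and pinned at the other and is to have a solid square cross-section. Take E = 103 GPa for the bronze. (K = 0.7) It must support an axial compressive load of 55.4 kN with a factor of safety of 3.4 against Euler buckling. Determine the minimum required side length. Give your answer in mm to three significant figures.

a ≈ 64.0 mm

Required P_cr = n·P = 3.4 × 55.4 = 188.4 kN
L_e = K·L = 0.7 × 3.92 = 2.744 m
Required I = P_cr·L_e²/(π²E) = 1.884×10^5 × 2.744² / (π² × 1.03×10^11) = 1.395×10^-6 m⁴
I_req = 1.395×10^6 mm⁴
Solid square: I = a⁴/12  ⇒  a = (12I)^(1/4) = (12×1.395×10^6)^(1/4) = 64.0 mm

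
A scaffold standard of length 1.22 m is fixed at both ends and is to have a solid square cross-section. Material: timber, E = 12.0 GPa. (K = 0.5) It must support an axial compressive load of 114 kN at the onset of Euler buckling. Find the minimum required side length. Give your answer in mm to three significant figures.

a ≈ 45.5 mm

L_e = K·L = 0.5 × 1.22 = 0.6100 m
Required I = P_cr·L_e²/(π²E) = 1.140×10^5 × 0.6100² / (π² × 1.20×10^10) = 3.582×10^-7 m⁴
I_req = 3.582×10^5 mm⁴
Solid square: I = a⁴/12  ⇒  a = (12I)^(1/4) = (12×3.582×10^5)^(1/4) = 45.5 mm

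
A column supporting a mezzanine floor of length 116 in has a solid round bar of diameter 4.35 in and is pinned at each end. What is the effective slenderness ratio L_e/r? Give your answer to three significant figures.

I = πd⁴/64 = π×4.35⁴/64 = 17.58 in⁴
A = 14.86 in²;  r_min = √(I/A) = √(17.58/14.86) = 1.088 in
L_e = K·L = 1 × 116 = 116.0 in
λ = L_e / r_min = 116.00 / 1.088 = 107

λ ≈ 107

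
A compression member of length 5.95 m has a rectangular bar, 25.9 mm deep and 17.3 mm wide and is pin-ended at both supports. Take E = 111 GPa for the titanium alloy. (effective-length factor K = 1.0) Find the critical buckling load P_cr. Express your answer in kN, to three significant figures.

P_cr ≈ 0.346 kN

Buckling occurs about the weak axis: I_min = h·b³/12 with b = 17.3 mm (the shorter side).
I_min = 25.9×17.3³/12 = 1.118×10^4 mm⁴
I = 1.118×10^4 mm⁴ = 1.118×10^-8 m⁴
Effective length L_e = K·L = 1 × 5.95 = 5.950 m
P_cr = π²EI / L_e² = π² × 111×10⁹ × 1.118×10^-8 / 5.950² = 345.8 N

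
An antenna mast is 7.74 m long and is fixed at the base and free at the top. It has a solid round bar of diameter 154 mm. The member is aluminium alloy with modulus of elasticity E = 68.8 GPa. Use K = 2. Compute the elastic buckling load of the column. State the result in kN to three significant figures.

P_cr ≈ 78.2 kN

I = πd⁴/64 = π×154⁴/64 = 2.761×10^7 mm⁴
I = 2.761×10^7 mm⁴ = 2.761×10^-5 m⁴
Effective length L_e = K·L = 2 × 7.74 = 15.48 m
P_cr = π²EI / L_e² = π² × 68.8×10⁹ × 2.761×10^-5 / 15.48² = 7.823×10^4 N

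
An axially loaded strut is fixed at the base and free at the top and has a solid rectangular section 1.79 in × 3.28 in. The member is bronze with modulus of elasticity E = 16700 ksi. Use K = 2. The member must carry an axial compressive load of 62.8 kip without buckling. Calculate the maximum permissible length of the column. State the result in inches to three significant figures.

L_max ≈ 32.1 in

Buckling occurs about the weak axis: I_min = h·b³/12 with b = 1.79 in (the shorter side).
I_min = 3.28×1.79³/12 = 1.568 in⁴
At the buckling limit P_cr = P = 6.280×10^4 lb
From P_cr = π²EI/(K·L)²:  L = (1/K)·√(π²EI/P_cr) = (1/2)·√(π²×1.67×10^7×1.568/6.280×10^4)
L = 32.1 in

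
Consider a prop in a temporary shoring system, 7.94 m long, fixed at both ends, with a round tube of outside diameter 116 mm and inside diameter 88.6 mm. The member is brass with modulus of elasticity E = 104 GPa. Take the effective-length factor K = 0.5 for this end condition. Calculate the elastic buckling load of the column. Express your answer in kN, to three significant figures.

d_o = 116 mm, d_i = 88.6 mm
I = π(d_o⁴ − d_i⁴)/64 = π(116⁴ − 88.60⁴)/64 = 5.863×10^6 mm⁴
I = 5.863×10^6 mm⁴ = 5.863×10^-6 m⁴
Effective length L_e = K·L = 0.5 × 7.94 = 3.970 m
P_cr = π²EI / L_e² = π² × 104×10⁹ × 5.863×10^-6 / 3.970² = 3.818×10^5 N

P_cr ≈ 382 kN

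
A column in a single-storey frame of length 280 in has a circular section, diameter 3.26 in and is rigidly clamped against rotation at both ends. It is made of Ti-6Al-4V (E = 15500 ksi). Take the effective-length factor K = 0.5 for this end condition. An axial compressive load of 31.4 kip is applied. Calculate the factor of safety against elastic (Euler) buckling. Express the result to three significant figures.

n ≈ 1.38

I = πd⁴/64 = π×3.26⁴/64 = 5.544 in⁴
Effective length L_e = K·L = 0.5 × 280 = 140.0 in
P_cr = π²EI / L_e² = π² × 15500×10³ × 5.544 / 140.0² = 4.327×10^4 lb
Factor of safety n = P_cr / P = 43.273 / 31.4 = 1.38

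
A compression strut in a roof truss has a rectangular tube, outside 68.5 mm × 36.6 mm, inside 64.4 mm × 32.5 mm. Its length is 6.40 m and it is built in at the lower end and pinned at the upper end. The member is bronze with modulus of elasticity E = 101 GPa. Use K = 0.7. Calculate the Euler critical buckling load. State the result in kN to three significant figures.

P_cr ≈ 4.75 kN

Weak-axis I_min = (h_o·b_o³ − h_i·b_i³)/12 with b_o = 36.6, b_i = 32.50 mm (shorter outer/inner sides).
I_min = (68.5×36.6³ − 64.40×32.50³)/12 = 9.564×10^4 mm⁴
I = 9.564×10^4 mm⁴ = 9.564×10^-8 m⁴
Effective length L_e = K·L = 0.7 × 6.40 = 4.480 m
P_cr = π²EI / L_e² = π² × 101×10⁹ × 9.564×10^-8 / 4.480² = 4.750×10^3 N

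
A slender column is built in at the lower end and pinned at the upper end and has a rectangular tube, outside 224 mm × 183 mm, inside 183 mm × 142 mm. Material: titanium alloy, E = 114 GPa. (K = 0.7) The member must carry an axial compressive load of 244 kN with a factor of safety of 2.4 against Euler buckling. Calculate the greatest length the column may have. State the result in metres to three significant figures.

L_max ≈ 16.7 m

Weak-axis I_min = (h_o·b_o³ − h_i·b_i³)/12 with b_o = 183, b_i = 142.0 mm (shorter outer/inner sides).
I_min = (224×183³ − 183.0×142.0³)/12 = 7.073×10^7 mm⁴
I = 7.073×10^-5 m⁴
Required critical load P_cr = n·P = 2.4 × 244 = 585.6 kN = 5.856×10^5 N
From P_cr = π²EI/(K·L)²:  L = (1/K)·√(π²EI/P_cr) = (1/0.7)·√(π²×1.14×10^11×7.073×10^-5/5.856×10^5)
L = 16.7 m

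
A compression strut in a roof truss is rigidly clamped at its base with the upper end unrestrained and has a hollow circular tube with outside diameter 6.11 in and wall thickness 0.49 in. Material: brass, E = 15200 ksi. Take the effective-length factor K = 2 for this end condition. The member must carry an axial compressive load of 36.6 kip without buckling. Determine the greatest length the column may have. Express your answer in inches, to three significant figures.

L_max ≈ 188 in

Inner diameter d_i = 6.11 − 2×0.49 = 5.130 in
I = π(d_o⁴ − d_i⁴)/64 = π(6.11⁴ − 5.130⁴)/64 = 34.42 in⁴
At the buckling limit P_cr = P = 3.660×10^4 lb
From P_cr = π²EI/(K·L)²:  L = (1/K)·√(π²EI/P_cr) = (1/2)·√(π²×1.52×10^7×34.42/3.660×10^4)
L = 188 in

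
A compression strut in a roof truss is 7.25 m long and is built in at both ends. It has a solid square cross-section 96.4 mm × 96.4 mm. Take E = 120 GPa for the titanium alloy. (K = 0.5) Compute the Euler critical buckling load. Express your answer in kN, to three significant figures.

I = a⁴/12 = 96.4⁴/12 = 7.197×10^6 mm⁴
I = 7.197×10^6 mm⁴ = 7.197×10^-6 m⁴
Effective length L_e = K·L = 0.5 × 7.25 = 3.625 m
P_cr = π²EI / L_e² = π² × 120×10⁹ × 7.197×10^-6 / 3.625² = 6.486×10^5 N

P_cr ≈ 649 kN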